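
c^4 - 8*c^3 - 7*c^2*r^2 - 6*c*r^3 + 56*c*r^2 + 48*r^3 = (c - 8)*(c - 3*r)*(c + r)*(c + 2*r)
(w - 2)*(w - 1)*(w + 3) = w^3 - 7*w + 6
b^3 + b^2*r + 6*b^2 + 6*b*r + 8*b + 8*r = (b + 2)*(b + 4)*(b + r)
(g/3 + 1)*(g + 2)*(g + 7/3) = g^3/3 + 22*g^2/9 + 53*g/9 + 14/3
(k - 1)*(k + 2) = k^2 + k - 2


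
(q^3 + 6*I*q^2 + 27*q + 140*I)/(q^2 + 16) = (q^2 + 2*I*q + 35)/(q - 4*I)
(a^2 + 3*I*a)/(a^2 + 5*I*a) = (a + 3*I)/(a + 5*I)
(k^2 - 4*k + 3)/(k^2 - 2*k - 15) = (-k^2 + 4*k - 3)/(-k^2 + 2*k + 15)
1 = 1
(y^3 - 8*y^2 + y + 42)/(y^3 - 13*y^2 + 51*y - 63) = (y + 2)/(y - 3)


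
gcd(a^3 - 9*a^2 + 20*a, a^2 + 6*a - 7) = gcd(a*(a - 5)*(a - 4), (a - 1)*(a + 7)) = 1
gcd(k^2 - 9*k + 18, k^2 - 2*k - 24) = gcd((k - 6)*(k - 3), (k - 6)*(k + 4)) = k - 6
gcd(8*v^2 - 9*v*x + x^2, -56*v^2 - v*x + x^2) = -8*v + x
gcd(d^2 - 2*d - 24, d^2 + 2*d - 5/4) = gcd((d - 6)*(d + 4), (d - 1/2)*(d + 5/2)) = 1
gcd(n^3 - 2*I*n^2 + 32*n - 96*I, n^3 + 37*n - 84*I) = n - 4*I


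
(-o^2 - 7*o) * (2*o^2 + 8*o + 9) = -2*o^4 - 22*o^3 - 65*o^2 - 63*o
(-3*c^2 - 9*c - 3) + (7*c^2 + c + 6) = 4*c^2 - 8*c + 3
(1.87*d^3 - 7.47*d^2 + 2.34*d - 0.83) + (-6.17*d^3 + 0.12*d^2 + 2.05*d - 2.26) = -4.3*d^3 - 7.35*d^2 + 4.39*d - 3.09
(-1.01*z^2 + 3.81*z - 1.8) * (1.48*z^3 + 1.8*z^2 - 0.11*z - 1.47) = -1.4948*z^5 + 3.8208*z^4 + 4.3051*z^3 - 2.1744*z^2 - 5.4027*z + 2.646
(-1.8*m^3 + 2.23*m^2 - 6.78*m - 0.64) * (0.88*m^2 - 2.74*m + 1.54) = -1.584*m^5 + 6.8944*m^4 - 14.8486*m^3 + 21.4482*m^2 - 8.6876*m - 0.9856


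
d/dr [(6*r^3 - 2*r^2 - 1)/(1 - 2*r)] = 2*(-12*r^3 + 11*r^2 - 2*r - 1)/(4*r^2 - 4*r + 1)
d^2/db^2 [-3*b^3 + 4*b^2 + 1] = 8 - 18*b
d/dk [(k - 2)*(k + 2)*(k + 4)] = 3*k^2 + 8*k - 4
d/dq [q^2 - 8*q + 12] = 2*q - 8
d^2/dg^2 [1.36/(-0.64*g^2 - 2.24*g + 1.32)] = (1.114112*g^2 + 3.899392*g - 1.36*(1.28*g + 2.24)*(2.56*g + 4.48) - 2.297856)/(0.64*g^2 + 2.24*g - 1.32)^3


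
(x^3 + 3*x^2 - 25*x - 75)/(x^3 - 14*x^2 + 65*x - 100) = (x^2 + 8*x + 15)/(x^2 - 9*x + 20)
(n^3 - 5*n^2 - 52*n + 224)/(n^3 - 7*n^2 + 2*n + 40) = (n^2 - n - 56)/(n^2 - 3*n - 10)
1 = 1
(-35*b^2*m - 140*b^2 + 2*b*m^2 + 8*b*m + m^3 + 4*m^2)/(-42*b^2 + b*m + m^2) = (5*b*m + 20*b - m^2 - 4*m)/(6*b - m)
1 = 1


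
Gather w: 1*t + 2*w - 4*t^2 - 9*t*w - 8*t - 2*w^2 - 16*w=-4*t^2 - 7*t - 2*w^2 + w*(-9*t - 14)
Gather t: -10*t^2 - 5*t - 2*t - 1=-10*t^2 - 7*t - 1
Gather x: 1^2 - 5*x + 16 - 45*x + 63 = 80 - 50*x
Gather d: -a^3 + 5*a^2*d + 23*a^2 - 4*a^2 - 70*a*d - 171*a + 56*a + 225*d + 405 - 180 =-a^3 + 19*a^2 - 115*a + d*(5*a^2 - 70*a + 225) + 225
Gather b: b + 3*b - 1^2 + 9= 4*b + 8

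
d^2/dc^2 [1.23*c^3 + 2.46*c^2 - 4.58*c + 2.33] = 7.38*c + 4.92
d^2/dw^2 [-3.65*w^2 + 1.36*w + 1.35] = -7.30000000000000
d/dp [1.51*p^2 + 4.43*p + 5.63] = 3.02*p + 4.43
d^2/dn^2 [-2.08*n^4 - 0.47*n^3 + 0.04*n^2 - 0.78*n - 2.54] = -24.96*n^2 - 2.82*n + 0.08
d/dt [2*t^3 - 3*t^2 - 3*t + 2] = 6*t^2 - 6*t - 3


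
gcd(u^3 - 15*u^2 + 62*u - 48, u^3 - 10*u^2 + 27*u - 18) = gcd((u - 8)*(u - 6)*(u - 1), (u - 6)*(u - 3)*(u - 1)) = u^2 - 7*u + 6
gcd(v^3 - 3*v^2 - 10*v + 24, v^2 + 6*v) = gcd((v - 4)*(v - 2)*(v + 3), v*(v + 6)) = 1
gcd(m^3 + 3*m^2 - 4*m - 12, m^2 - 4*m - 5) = 1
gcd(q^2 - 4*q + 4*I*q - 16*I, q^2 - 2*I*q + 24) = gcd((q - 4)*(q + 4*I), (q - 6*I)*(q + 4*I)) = q + 4*I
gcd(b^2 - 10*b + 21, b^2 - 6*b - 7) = b - 7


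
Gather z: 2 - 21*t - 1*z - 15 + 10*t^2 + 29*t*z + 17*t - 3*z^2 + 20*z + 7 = 10*t^2 - 4*t - 3*z^2 + z*(29*t + 19) - 6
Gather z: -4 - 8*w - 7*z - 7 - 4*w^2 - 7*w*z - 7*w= -4*w^2 - 15*w + z*(-7*w - 7) - 11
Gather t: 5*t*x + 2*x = 5*t*x + 2*x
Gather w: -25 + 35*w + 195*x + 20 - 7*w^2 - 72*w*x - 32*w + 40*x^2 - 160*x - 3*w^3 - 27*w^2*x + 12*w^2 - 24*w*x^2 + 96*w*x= -3*w^3 + w^2*(5 - 27*x) + w*(-24*x^2 + 24*x + 3) + 40*x^2 + 35*x - 5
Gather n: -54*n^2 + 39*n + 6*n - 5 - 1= -54*n^2 + 45*n - 6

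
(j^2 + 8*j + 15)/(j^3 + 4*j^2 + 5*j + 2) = (j^2 + 8*j + 15)/(j^3 + 4*j^2 + 5*j + 2)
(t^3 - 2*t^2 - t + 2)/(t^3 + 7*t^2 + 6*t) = (t^2 - 3*t + 2)/(t*(t + 6))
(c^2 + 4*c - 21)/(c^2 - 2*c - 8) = (-c^2 - 4*c + 21)/(-c^2 + 2*c + 8)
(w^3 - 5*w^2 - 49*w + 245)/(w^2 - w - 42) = (w^2 + 2*w - 35)/(w + 6)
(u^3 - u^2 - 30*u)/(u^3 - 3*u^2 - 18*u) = (u + 5)/(u + 3)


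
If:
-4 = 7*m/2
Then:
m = -8/7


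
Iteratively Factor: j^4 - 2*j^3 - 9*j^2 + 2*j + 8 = (j + 2)*(j^3 - 4*j^2 - j + 4) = (j + 1)*(j + 2)*(j^2 - 5*j + 4) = (j - 4)*(j + 1)*(j + 2)*(j - 1)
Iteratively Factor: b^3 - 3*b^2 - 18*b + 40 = (b - 5)*(b^2 + 2*b - 8) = (b - 5)*(b - 2)*(b + 4)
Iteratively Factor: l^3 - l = (l)*(l^2 - 1) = l*(l - 1)*(l + 1)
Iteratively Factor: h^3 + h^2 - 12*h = (h)*(h^2 + h - 12) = h*(h + 4)*(h - 3)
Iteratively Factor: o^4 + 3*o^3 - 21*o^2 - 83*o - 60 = (o + 4)*(o^3 - o^2 - 17*o - 15) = (o - 5)*(o + 4)*(o^2 + 4*o + 3) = (o - 5)*(o + 3)*(o + 4)*(o + 1)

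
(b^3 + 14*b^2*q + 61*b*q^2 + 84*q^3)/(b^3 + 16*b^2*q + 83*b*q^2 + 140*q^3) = (b + 3*q)/(b + 5*q)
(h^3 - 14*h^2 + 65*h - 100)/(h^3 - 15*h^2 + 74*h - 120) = (h - 5)/(h - 6)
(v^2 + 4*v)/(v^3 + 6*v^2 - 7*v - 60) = v/(v^2 + 2*v - 15)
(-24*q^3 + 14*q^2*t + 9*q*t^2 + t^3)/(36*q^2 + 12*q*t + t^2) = (-4*q^2 + 3*q*t + t^2)/(6*q + t)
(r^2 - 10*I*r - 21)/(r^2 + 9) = (r - 7*I)/(r + 3*I)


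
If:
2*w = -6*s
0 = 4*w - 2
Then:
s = -1/6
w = 1/2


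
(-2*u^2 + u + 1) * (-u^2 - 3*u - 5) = 2*u^4 + 5*u^3 + 6*u^2 - 8*u - 5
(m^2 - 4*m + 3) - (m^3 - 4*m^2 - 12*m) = -m^3 + 5*m^2 + 8*m + 3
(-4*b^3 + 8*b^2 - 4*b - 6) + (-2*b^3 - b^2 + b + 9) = -6*b^3 + 7*b^2 - 3*b + 3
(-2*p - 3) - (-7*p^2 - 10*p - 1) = 7*p^2 + 8*p - 2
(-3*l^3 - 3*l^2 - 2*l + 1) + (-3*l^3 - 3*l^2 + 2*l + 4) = -6*l^3 - 6*l^2 + 5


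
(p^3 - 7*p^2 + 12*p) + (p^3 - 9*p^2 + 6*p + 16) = 2*p^3 - 16*p^2 + 18*p + 16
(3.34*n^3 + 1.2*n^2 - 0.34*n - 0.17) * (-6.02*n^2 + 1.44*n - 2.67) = -20.1068*n^5 - 2.4144*n^4 - 5.143*n^3 - 2.6702*n^2 + 0.663*n + 0.4539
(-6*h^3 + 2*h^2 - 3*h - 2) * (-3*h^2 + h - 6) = 18*h^5 - 12*h^4 + 47*h^3 - 9*h^2 + 16*h + 12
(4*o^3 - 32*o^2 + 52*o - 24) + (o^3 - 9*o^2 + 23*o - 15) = 5*o^3 - 41*o^2 + 75*o - 39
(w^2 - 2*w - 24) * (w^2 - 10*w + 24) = w^4 - 12*w^3 + 20*w^2 + 192*w - 576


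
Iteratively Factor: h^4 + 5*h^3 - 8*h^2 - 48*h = (h + 4)*(h^3 + h^2 - 12*h) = h*(h + 4)*(h^2 + h - 12) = h*(h + 4)^2*(h - 3)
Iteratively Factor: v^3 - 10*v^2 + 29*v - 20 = (v - 1)*(v^2 - 9*v + 20) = (v - 5)*(v - 1)*(v - 4)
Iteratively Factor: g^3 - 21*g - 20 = (g - 5)*(g^2 + 5*g + 4) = (g - 5)*(g + 4)*(g + 1)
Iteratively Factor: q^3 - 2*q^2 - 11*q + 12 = (q + 3)*(q^2 - 5*q + 4) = (q - 1)*(q + 3)*(q - 4)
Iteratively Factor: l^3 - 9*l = (l + 3)*(l^2 - 3*l) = l*(l + 3)*(l - 3)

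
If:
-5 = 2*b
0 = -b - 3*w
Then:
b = -5/2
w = 5/6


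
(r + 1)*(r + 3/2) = r^2 + 5*r/2 + 3/2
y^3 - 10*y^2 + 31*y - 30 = (y - 5)*(y - 3)*(y - 2)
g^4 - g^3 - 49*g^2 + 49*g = g*(g - 7)*(g - 1)*(g + 7)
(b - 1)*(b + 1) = b^2 - 1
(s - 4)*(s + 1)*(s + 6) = s^3 + 3*s^2 - 22*s - 24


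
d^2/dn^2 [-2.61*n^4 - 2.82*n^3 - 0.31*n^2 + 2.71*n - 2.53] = -31.32*n^2 - 16.92*n - 0.62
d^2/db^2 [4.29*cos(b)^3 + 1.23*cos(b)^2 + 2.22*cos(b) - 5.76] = -5.4375*cos(b) - 2.46*cos(2*b) - 9.6525*cos(3*b)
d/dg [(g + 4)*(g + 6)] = 2*g + 10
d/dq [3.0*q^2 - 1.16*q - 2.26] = 6.0*q - 1.16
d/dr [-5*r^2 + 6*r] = 6 - 10*r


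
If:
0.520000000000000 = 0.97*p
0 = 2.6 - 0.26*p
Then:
No Solution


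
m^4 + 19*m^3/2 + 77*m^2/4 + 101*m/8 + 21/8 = (m + 1/2)^2*(m + 3/2)*(m + 7)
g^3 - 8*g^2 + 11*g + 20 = (g - 5)*(g - 4)*(g + 1)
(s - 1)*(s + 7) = s^2 + 6*s - 7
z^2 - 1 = (z - 1)*(z + 1)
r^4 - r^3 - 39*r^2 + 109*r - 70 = (r - 5)*(r - 2)*(r - 1)*(r + 7)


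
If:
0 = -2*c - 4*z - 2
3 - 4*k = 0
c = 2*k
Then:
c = 3/2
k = 3/4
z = -5/4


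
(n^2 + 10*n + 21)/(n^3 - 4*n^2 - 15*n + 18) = (n + 7)/(n^2 - 7*n + 6)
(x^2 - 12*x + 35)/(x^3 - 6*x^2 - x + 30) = (x - 7)/(x^2 - x - 6)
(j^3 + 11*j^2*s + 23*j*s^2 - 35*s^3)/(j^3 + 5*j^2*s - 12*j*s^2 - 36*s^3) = (j^3 + 11*j^2*s + 23*j*s^2 - 35*s^3)/(j^3 + 5*j^2*s - 12*j*s^2 - 36*s^3)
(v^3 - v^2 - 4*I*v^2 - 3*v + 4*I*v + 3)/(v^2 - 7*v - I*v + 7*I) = (v^2 - v*(1 + 3*I) + 3*I)/(v - 7)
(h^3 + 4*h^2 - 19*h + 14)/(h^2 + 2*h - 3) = (h^2 + 5*h - 14)/(h + 3)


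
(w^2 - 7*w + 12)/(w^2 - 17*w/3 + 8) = 3*(w - 4)/(3*w - 8)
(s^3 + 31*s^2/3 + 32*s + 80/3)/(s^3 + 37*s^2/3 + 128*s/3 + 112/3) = (s + 5)/(s + 7)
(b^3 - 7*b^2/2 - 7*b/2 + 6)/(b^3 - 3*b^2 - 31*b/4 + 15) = 2*(2*b^2 + b - 3)/(4*b^2 + 4*b - 15)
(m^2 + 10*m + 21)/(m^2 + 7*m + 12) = (m + 7)/(m + 4)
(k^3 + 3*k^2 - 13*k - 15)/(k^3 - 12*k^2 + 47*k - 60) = (k^2 + 6*k + 5)/(k^2 - 9*k + 20)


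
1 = 1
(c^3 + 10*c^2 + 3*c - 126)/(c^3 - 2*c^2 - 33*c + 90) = (c + 7)/(c - 5)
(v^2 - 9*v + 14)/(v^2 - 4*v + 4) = (v - 7)/(v - 2)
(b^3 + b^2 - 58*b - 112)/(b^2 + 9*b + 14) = b - 8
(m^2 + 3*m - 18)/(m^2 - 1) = (m^2 + 3*m - 18)/(m^2 - 1)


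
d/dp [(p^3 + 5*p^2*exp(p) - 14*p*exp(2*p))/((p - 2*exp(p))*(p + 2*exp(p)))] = (5*p^2*exp(p) + p^2 + 4*p*exp(p) + 14*exp(2*p))/(p^2 + 4*p*exp(p) + 4*exp(2*p))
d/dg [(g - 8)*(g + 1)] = 2*g - 7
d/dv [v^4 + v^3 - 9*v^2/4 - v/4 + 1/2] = 4*v^3 + 3*v^2 - 9*v/2 - 1/4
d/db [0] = 0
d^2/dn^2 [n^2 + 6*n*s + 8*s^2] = 2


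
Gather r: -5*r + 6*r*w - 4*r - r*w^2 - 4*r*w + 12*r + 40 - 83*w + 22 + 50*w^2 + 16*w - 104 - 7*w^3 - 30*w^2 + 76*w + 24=r*(-w^2 + 2*w + 3) - 7*w^3 + 20*w^2 + 9*w - 18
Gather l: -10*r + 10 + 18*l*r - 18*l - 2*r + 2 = l*(18*r - 18) - 12*r + 12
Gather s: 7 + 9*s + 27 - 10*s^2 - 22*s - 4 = -10*s^2 - 13*s + 30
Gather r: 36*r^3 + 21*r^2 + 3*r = 36*r^3 + 21*r^2 + 3*r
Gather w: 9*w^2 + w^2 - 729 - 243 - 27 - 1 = 10*w^2 - 1000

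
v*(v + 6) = v^2 + 6*v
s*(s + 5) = s^2 + 5*s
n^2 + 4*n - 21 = (n - 3)*(n + 7)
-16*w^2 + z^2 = (-4*w + z)*(4*w + z)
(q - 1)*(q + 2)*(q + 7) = q^3 + 8*q^2 + 5*q - 14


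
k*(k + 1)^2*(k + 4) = k^4 + 6*k^3 + 9*k^2 + 4*k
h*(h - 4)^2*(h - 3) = h^4 - 11*h^3 + 40*h^2 - 48*h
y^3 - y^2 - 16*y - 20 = (y - 5)*(y + 2)^2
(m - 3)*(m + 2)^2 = m^3 + m^2 - 8*m - 12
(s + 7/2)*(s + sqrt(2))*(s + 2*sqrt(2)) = s^3 + 7*s^2/2 + 3*sqrt(2)*s^2 + 4*s + 21*sqrt(2)*s/2 + 14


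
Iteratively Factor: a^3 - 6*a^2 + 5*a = (a - 5)*(a^2 - a) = a*(a - 5)*(a - 1)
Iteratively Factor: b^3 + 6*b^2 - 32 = (b + 4)*(b^2 + 2*b - 8) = (b + 4)^2*(b - 2)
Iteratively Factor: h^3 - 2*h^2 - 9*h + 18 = (h - 3)*(h^2 + h - 6) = (h - 3)*(h - 2)*(h + 3)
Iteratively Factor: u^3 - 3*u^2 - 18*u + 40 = (u + 4)*(u^2 - 7*u + 10) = (u - 5)*(u + 4)*(u - 2)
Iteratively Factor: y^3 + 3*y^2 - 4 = (y - 1)*(y^2 + 4*y + 4) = (y - 1)*(y + 2)*(y + 2)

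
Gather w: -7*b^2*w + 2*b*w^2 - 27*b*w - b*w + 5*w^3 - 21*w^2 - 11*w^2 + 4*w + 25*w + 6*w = 5*w^3 + w^2*(2*b - 32) + w*(-7*b^2 - 28*b + 35)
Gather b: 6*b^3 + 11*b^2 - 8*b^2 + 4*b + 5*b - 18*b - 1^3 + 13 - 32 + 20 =6*b^3 + 3*b^2 - 9*b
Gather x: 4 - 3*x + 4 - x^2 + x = -x^2 - 2*x + 8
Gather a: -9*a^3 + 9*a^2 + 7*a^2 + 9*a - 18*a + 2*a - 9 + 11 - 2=-9*a^3 + 16*a^2 - 7*a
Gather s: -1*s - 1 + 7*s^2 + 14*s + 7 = 7*s^2 + 13*s + 6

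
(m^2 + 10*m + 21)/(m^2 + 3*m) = (m + 7)/m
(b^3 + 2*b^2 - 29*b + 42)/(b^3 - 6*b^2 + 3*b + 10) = (b^2 + 4*b - 21)/(b^2 - 4*b - 5)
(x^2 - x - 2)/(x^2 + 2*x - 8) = (x + 1)/(x + 4)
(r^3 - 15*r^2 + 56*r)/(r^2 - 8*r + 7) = r*(r - 8)/(r - 1)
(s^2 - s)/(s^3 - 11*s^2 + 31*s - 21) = s/(s^2 - 10*s + 21)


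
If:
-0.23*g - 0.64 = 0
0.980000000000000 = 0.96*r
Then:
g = -2.78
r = 1.02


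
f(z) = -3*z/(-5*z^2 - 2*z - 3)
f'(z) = -3*z*(10*z + 2)/(-5*z^2 - 2*z - 3)^2 - 3/(-5*z^2 - 2*z - 3) = 3*(3 - 5*z^2)/(25*z^4 + 20*z^3 + 34*z^2 + 12*z + 9)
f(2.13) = 0.21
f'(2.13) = -0.07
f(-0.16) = -0.17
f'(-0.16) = 1.09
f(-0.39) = -0.39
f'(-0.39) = 0.76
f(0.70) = 0.31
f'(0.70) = 0.04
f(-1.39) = -0.42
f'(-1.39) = -0.20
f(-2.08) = -0.30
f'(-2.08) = -0.13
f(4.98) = 0.11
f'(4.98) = -0.02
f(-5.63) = -0.11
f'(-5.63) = -0.02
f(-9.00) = -0.07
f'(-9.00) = -0.00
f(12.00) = 0.05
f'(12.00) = 0.00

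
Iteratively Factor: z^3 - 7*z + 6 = (z - 2)*(z^2 + 2*z - 3) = (z - 2)*(z + 3)*(z - 1)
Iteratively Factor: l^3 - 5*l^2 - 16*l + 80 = (l - 4)*(l^2 - l - 20) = (l - 4)*(l + 4)*(l - 5)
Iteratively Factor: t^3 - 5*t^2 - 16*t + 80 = (t - 4)*(t^2 - t - 20) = (t - 5)*(t - 4)*(t + 4)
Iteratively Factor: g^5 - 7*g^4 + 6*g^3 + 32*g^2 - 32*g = (g - 1)*(g^4 - 6*g^3 + 32*g) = g*(g - 1)*(g^3 - 6*g^2 + 32) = g*(g - 4)*(g - 1)*(g^2 - 2*g - 8) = g*(g - 4)*(g - 1)*(g + 2)*(g - 4)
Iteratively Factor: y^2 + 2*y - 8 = (y + 4)*(y - 2)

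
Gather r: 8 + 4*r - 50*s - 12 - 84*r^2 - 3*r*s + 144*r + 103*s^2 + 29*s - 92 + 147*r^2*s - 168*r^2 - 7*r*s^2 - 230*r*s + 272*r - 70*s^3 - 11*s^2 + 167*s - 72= r^2*(147*s - 252) + r*(-7*s^2 - 233*s + 420) - 70*s^3 + 92*s^2 + 146*s - 168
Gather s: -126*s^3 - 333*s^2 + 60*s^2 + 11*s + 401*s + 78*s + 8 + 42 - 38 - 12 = -126*s^3 - 273*s^2 + 490*s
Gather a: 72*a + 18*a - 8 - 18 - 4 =90*a - 30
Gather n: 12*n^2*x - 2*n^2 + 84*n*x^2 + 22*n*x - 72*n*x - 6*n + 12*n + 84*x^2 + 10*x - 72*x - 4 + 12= n^2*(12*x - 2) + n*(84*x^2 - 50*x + 6) + 84*x^2 - 62*x + 8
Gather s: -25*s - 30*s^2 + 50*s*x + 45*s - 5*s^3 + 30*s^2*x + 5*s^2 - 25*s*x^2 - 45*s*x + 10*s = -5*s^3 + s^2*(30*x - 25) + s*(-25*x^2 + 5*x + 30)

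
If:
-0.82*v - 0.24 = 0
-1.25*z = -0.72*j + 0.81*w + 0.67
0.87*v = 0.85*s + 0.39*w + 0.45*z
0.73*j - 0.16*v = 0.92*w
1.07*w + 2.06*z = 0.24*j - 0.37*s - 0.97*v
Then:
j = 2.39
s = -0.97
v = -0.29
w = 1.95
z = -0.42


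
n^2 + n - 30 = (n - 5)*(n + 6)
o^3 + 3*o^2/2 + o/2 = o*(o + 1/2)*(o + 1)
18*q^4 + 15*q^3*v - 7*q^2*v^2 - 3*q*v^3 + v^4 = (-3*q + v)^2*(q + v)*(2*q + v)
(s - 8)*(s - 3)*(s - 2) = s^3 - 13*s^2 + 46*s - 48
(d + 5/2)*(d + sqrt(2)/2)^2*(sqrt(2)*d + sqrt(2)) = sqrt(2)*d^4 + 2*d^3 + 7*sqrt(2)*d^3/2 + 3*sqrt(2)*d^2 + 7*d^2 + 7*sqrt(2)*d/4 + 5*d + 5*sqrt(2)/4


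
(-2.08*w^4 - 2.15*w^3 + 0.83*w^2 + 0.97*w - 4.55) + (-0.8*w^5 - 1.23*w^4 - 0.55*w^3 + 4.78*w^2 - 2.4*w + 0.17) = -0.8*w^5 - 3.31*w^4 - 2.7*w^3 + 5.61*w^2 - 1.43*w - 4.38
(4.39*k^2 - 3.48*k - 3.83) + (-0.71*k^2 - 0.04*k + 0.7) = 3.68*k^2 - 3.52*k - 3.13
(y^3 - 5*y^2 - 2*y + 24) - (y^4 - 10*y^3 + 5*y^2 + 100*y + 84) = -y^4 + 11*y^3 - 10*y^2 - 102*y - 60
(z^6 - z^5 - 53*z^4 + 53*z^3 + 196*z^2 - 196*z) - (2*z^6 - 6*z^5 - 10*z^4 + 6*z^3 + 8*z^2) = -z^6 + 5*z^5 - 43*z^4 + 47*z^3 + 188*z^2 - 196*z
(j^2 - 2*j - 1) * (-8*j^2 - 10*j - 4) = -8*j^4 + 6*j^3 + 24*j^2 + 18*j + 4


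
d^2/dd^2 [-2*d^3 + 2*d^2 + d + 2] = 4 - 12*d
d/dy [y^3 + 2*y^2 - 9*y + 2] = 3*y^2 + 4*y - 9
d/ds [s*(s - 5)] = 2*s - 5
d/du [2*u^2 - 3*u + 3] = 4*u - 3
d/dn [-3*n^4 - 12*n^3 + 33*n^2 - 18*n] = -12*n^3 - 36*n^2 + 66*n - 18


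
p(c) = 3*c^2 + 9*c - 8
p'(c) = 6*c + 9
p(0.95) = 3.26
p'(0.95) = 14.70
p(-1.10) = -14.27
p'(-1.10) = 2.40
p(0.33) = -4.70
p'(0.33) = 10.98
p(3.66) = 65.13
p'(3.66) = 30.96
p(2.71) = 38.42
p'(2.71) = 25.26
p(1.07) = 5.06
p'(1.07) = 15.42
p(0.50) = -2.75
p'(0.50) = 12.00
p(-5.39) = 30.65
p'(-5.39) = -23.34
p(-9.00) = 154.00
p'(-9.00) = -45.00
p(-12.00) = 316.00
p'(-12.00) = -63.00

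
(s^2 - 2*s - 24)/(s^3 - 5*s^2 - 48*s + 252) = (s + 4)/(s^2 + s - 42)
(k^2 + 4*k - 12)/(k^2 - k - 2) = (k + 6)/(k + 1)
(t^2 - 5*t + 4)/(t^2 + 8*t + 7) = (t^2 - 5*t + 4)/(t^2 + 8*t + 7)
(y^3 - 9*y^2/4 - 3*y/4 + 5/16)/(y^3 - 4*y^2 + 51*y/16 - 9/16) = (4*y^2 - 8*y - 5)/(4*y^2 - 15*y + 9)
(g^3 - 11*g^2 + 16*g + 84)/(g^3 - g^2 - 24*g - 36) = (g - 7)/(g + 3)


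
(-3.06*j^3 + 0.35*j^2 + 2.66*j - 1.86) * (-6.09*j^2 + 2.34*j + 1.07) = 18.6354*j^5 - 9.2919*j^4 - 18.6546*j^3 + 17.9263*j^2 - 1.5062*j - 1.9902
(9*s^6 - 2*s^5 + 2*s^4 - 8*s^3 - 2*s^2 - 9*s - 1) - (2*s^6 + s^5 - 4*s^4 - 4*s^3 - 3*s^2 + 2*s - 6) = 7*s^6 - 3*s^5 + 6*s^4 - 4*s^3 + s^2 - 11*s + 5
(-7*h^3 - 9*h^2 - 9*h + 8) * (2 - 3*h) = 21*h^4 + 13*h^3 + 9*h^2 - 42*h + 16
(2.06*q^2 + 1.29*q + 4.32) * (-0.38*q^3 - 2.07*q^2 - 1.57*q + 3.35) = -0.7828*q^5 - 4.7544*q^4 - 7.5461*q^3 - 4.0667*q^2 - 2.4609*q + 14.472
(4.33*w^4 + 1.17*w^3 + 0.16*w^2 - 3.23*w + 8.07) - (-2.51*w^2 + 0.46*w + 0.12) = 4.33*w^4 + 1.17*w^3 + 2.67*w^2 - 3.69*w + 7.95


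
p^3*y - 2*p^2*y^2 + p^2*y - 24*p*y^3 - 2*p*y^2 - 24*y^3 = (p - 6*y)*(p + 4*y)*(p*y + y)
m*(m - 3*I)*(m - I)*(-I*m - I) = -I*m^4 - 4*m^3 - I*m^3 - 4*m^2 + 3*I*m^2 + 3*I*m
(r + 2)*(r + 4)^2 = r^3 + 10*r^2 + 32*r + 32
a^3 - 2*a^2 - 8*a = a*(a - 4)*(a + 2)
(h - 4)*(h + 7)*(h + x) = h^3 + h^2*x + 3*h^2 + 3*h*x - 28*h - 28*x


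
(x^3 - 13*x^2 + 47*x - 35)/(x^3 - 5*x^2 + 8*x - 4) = (x^2 - 12*x + 35)/(x^2 - 4*x + 4)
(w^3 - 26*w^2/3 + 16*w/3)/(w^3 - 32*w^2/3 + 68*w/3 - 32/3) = w/(w - 2)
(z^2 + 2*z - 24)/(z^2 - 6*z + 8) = (z + 6)/(z - 2)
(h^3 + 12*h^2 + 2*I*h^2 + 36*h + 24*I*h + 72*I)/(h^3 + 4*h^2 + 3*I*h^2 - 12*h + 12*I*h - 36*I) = (h^2 + 2*h*(3 + I) + 12*I)/(h^2 + h*(-2 + 3*I) - 6*I)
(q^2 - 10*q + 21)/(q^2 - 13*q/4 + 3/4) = 4*(q - 7)/(4*q - 1)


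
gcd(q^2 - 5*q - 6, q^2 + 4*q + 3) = q + 1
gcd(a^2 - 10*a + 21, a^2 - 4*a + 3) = a - 3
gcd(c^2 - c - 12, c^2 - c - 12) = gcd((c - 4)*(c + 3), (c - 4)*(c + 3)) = c^2 - c - 12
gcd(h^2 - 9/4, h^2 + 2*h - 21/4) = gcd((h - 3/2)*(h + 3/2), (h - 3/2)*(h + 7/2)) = h - 3/2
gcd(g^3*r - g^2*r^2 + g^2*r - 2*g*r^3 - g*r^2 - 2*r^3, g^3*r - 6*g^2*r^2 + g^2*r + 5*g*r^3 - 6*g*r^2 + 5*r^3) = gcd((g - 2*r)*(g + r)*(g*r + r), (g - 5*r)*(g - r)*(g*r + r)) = g*r + r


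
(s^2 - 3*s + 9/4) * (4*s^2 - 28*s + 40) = 4*s^4 - 40*s^3 + 133*s^2 - 183*s + 90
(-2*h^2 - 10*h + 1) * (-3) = 6*h^2 + 30*h - 3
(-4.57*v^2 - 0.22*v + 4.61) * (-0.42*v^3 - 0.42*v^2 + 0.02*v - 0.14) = 1.9194*v^5 + 2.0118*v^4 - 1.9352*v^3 - 1.3008*v^2 + 0.123*v - 0.6454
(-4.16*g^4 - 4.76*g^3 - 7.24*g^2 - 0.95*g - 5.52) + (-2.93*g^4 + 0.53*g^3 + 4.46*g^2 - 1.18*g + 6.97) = -7.09*g^4 - 4.23*g^3 - 2.78*g^2 - 2.13*g + 1.45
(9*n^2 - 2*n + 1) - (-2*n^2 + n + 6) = 11*n^2 - 3*n - 5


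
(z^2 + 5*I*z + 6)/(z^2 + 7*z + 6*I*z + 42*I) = (z - I)/(z + 7)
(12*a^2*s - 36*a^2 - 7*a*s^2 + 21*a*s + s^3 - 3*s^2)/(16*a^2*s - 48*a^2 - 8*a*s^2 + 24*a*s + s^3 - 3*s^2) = (-3*a + s)/(-4*a + s)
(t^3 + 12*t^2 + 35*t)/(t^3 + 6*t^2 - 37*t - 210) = t/(t - 6)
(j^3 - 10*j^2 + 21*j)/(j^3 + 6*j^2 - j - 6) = j*(j^2 - 10*j + 21)/(j^3 + 6*j^2 - j - 6)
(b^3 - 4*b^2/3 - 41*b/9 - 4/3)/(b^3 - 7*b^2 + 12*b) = (9*b^2 + 15*b + 4)/(9*b*(b - 4))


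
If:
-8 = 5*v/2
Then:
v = -16/5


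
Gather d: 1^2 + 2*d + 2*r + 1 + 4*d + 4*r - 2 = 6*d + 6*r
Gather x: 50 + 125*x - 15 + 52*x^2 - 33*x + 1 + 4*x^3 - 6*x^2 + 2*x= 4*x^3 + 46*x^2 + 94*x + 36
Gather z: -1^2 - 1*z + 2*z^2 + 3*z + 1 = 2*z^2 + 2*z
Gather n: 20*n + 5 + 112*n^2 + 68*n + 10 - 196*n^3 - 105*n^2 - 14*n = -196*n^3 + 7*n^2 + 74*n + 15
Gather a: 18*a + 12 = 18*a + 12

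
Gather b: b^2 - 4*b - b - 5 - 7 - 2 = b^2 - 5*b - 14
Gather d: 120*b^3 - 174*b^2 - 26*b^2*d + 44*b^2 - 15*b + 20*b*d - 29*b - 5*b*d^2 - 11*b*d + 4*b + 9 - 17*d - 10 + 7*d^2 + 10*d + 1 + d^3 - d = 120*b^3 - 130*b^2 - 40*b + d^3 + d^2*(7 - 5*b) + d*(-26*b^2 + 9*b - 8)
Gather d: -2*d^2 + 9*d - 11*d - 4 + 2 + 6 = -2*d^2 - 2*d + 4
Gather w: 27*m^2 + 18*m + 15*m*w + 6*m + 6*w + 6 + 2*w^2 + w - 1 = 27*m^2 + 24*m + 2*w^2 + w*(15*m + 7) + 5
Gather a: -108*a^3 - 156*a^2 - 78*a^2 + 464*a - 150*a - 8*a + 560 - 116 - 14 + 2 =-108*a^3 - 234*a^2 + 306*a + 432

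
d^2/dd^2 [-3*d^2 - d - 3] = -6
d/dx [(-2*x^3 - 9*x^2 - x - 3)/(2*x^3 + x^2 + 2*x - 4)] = (16*x^4 - 4*x^3 + 25*x^2 + 78*x + 10)/(4*x^6 + 4*x^5 + 9*x^4 - 12*x^3 - 4*x^2 - 16*x + 16)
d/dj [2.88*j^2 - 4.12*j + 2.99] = 5.76*j - 4.12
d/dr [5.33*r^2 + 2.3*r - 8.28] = 10.66*r + 2.3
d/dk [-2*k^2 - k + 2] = -4*k - 1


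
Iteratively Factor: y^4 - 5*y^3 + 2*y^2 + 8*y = (y)*(y^3 - 5*y^2 + 2*y + 8) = y*(y - 2)*(y^2 - 3*y - 4) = y*(y - 2)*(y + 1)*(y - 4)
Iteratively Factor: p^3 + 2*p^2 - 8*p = (p)*(p^2 + 2*p - 8) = p*(p + 4)*(p - 2)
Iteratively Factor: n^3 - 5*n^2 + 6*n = (n)*(n^2 - 5*n + 6) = n*(n - 3)*(n - 2)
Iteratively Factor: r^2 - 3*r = (r)*(r - 3)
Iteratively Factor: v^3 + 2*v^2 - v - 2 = (v + 2)*(v^2 - 1) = (v + 1)*(v + 2)*(v - 1)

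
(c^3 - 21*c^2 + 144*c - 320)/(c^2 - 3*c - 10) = (c^2 - 16*c + 64)/(c + 2)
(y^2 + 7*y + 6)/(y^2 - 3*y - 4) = (y + 6)/(y - 4)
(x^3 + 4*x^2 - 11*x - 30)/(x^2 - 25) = (x^2 - x - 6)/(x - 5)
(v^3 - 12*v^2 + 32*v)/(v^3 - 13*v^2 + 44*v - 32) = v/(v - 1)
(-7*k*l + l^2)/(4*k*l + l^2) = (-7*k + l)/(4*k + l)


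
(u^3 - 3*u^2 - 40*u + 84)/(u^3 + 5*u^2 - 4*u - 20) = (u^2 - u - 42)/(u^2 + 7*u + 10)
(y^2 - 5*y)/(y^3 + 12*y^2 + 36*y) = (y - 5)/(y^2 + 12*y + 36)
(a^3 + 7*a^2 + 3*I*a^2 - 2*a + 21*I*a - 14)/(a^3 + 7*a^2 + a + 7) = (a + 2*I)/(a - I)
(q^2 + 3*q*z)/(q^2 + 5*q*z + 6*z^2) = q/(q + 2*z)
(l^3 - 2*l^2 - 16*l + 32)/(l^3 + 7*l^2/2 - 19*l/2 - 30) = 2*(l^2 - 6*l + 8)/(2*l^2 - l - 15)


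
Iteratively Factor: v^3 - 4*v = (v - 2)*(v^2 + 2*v) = (v - 2)*(v + 2)*(v)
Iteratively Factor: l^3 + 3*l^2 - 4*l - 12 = (l + 3)*(l^2 - 4) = (l + 2)*(l + 3)*(l - 2)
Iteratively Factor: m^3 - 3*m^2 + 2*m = (m - 2)*(m^2 - m) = (m - 2)*(m - 1)*(m)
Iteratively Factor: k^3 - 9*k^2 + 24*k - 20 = (k - 2)*(k^2 - 7*k + 10) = (k - 2)^2*(k - 5)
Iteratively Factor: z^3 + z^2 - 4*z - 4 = (z + 2)*(z^2 - z - 2) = (z + 1)*(z + 2)*(z - 2)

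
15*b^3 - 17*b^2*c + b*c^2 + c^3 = (-3*b + c)*(-b + c)*(5*b + c)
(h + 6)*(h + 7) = h^2 + 13*h + 42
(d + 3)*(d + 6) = d^2 + 9*d + 18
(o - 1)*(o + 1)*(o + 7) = o^3 + 7*o^2 - o - 7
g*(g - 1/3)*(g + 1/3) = g^3 - g/9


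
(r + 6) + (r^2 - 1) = r^2 + r + 5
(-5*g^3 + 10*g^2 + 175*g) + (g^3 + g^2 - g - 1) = -4*g^3 + 11*g^2 + 174*g - 1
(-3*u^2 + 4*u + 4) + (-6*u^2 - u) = -9*u^2 + 3*u + 4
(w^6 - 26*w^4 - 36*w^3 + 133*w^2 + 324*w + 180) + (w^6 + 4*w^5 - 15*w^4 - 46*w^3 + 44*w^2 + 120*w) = 2*w^6 + 4*w^5 - 41*w^4 - 82*w^3 + 177*w^2 + 444*w + 180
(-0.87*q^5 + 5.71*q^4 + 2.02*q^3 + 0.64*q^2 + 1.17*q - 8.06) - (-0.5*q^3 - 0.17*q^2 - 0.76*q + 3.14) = -0.87*q^5 + 5.71*q^4 + 2.52*q^3 + 0.81*q^2 + 1.93*q - 11.2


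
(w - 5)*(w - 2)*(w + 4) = w^3 - 3*w^2 - 18*w + 40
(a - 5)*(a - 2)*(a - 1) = a^3 - 8*a^2 + 17*a - 10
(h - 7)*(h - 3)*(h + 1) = h^3 - 9*h^2 + 11*h + 21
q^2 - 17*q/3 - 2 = (q - 6)*(q + 1/3)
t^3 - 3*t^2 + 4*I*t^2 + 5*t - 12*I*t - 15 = (t - 3)*(t - I)*(t + 5*I)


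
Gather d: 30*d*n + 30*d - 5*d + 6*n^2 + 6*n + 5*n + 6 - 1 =d*(30*n + 25) + 6*n^2 + 11*n + 5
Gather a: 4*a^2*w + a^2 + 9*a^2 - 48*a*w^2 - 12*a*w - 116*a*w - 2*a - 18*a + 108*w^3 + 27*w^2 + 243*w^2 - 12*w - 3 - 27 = a^2*(4*w + 10) + a*(-48*w^2 - 128*w - 20) + 108*w^3 + 270*w^2 - 12*w - 30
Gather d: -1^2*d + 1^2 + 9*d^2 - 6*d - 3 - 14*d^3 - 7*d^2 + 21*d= -14*d^3 + 2*d^2 + 14*d - 2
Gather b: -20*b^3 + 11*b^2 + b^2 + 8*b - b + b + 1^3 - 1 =-20*b^3 + 12*b^2 + 8*b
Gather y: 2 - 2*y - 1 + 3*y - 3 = y - 2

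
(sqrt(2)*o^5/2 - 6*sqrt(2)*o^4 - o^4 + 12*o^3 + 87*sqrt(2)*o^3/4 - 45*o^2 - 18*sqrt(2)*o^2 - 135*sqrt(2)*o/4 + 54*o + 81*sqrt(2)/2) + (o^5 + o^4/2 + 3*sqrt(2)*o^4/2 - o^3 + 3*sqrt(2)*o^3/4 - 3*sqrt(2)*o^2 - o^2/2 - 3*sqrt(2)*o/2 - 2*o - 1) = sqrt(2)*o^5/2 + o^5 - 9*sqrt(2)*o^4/2 - o^4/2 + 11*o^3 + 45*sqrt(2)*o^3/2 - 91*o^2/2 - 21*sqrt(2)*o^2 - 141*sqrt(2)*o/4 + 52*o - 1 + 81*sqrt(2)/2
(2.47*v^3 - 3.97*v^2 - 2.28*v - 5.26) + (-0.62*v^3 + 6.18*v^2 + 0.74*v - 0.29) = 1.85*v^3 + 2.21*v^2 - 1.54*v - 5.55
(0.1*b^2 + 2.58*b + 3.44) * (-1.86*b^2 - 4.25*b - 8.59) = -0.186*b^4 - 5.2238*b^3 - 18.2224*b^2 - 36.7822*b - 29.5496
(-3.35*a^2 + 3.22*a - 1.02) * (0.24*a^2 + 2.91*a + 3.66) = -0.804*a^4 - 8.9757*a^3 - 3.1356*a^2 + 8.817*a - 3.7332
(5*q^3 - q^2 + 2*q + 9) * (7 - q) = -5*q^4 + 36*q^3 - 9*q^2 + 5*q + 63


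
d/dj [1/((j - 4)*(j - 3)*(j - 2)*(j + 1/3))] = 6*(-6*j^3 + 39*j^2 - 69*j + 23)/(9*j^8 - 156*j^7 + 1090*j^6 - 3864*j^5 + 7009*j^4 - 5100*j^3 - 1196*j^2 + 2208*j + 576)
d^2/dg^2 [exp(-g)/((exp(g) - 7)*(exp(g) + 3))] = (9*exp(4*g) - 44*exp(3*g) + 22*exp(2*g) + 252*exp(g) + 441)*exp(-g)/(exp(6*g) - 12*exp(5*g) - 15*exp(4*g) + 440*exp(3*g) + 315*exp(2*g) - 5292*exp(g) - 9261)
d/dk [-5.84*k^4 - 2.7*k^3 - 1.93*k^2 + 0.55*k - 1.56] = -23.36*k^3 - 8.1*k^2 - 3.86*k + 0.55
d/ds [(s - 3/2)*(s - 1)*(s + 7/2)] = 3*s^2 + 2*s - 29/4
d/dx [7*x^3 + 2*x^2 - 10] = x*(21*x + 4)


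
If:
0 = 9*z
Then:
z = 0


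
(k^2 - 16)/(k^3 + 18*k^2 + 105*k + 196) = (k - 4)/(k^2 + 14*k + 49)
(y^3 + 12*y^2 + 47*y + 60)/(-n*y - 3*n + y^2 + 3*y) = (y^2 + 9*y + 20)/(-n + y)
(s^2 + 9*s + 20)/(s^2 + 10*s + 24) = (s + 5)/(s + 6)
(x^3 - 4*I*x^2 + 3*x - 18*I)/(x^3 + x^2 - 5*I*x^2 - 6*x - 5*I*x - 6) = (x^2 - I*x + 6)/(x^2 + x*(1 - 2*I) - 2*I)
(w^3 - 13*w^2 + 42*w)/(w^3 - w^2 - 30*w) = (w - 7)/(w + 5)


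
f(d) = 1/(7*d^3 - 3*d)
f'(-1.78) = -0.05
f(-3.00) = -0.00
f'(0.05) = 132.54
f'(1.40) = -0.17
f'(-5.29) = -0.00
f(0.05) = -6.71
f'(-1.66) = -0.08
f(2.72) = 0.01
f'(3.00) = -0.00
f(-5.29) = -0.00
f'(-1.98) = -0.03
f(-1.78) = -0.03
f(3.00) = 0.01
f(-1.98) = -0.02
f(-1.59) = -0.04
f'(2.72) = -0.01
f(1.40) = 0.07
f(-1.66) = -0.04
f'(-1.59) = -0.09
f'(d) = (3 - 21*d^2)/(7*d^3 - 3*d)^2 = 3*(1 - 7*d^2)/(d^2*(7*d^2 - 3)^2)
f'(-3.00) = -0.00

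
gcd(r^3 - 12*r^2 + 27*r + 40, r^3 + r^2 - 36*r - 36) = r + 1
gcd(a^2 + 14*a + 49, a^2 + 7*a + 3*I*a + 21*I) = a + 7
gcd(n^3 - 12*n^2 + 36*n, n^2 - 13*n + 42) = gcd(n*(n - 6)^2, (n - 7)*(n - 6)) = n - 6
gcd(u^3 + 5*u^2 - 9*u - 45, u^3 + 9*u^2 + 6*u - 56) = 1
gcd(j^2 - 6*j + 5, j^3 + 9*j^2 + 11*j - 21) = j - 1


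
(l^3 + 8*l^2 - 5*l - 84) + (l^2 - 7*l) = l^3 + 9*l^2 - 12*l - 84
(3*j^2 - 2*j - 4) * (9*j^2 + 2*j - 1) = 27*j^4 - 12*j^3 - 43*j^2 - 6*j + 4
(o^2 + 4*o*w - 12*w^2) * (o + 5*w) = o^3 + 9*o^2*w + 8*o*w^2 - 60*w^3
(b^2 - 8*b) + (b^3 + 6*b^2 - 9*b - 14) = b^3 + 7*b^2 - 17*b - 14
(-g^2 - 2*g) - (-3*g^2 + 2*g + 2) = 2*g^2 - 4*g - 2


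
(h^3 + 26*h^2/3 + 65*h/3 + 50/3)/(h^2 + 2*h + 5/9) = 3*(h^2 + 7*h + 10)/(3*h + 1)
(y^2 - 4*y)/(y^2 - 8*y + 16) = y/(y - 4)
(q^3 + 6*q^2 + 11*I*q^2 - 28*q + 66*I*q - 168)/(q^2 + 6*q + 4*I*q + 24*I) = q + 7*I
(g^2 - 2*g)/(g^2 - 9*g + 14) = g/(g - 7)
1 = 1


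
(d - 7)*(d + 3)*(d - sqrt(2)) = d^3 - 4*d^2 - sqrt(2)*d^2 - 21*d + 4*sqrt(2)*d + 21*sqrt(2)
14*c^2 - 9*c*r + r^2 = (-7*c + r)*(-2*c + r)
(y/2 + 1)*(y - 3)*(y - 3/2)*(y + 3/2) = y^4/2 - y^3/2 - 33*y^2/8 + 9*y/8 + 27/4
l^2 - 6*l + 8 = (l - 4)*(l - 2)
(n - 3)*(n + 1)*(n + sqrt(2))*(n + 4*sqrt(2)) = n^4 - 2*n^3 + 5*sqrt(2)*n^3 - 10*sqrt(2)*n^2 + 5*n^2 - 15*sqrt(2)*n - 16*n - 24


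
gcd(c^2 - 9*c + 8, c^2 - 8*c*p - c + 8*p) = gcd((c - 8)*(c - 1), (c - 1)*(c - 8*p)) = c - 1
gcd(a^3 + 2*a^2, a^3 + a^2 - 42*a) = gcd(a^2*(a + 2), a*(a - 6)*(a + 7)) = a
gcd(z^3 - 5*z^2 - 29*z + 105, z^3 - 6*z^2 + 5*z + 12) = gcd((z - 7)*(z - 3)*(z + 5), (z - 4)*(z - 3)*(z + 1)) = z - 3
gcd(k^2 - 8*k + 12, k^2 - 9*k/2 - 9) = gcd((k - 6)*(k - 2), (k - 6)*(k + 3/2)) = k - 6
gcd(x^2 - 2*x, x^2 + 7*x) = x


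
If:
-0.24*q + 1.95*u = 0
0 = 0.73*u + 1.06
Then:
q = -11.80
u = -1.45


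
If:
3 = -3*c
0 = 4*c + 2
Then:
No Solution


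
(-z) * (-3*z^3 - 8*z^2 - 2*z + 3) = 3*z^4 + 8*z^3 + 2*z^2 - 3*z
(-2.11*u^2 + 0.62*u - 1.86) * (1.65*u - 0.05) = -3.4815*u^3 + 1.1285*u^2 - 3.1*u + 0.093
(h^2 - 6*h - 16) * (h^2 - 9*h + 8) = h^4 - 15*h^3 + 46*h^2 + 96*h - 128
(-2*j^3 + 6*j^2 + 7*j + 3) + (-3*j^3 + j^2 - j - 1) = -5*j^3 + 7*j^2 + 6*j + 2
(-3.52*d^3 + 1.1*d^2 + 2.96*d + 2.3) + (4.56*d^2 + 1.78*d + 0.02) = -3.52*d^3 + 5.66*d^2 + 4.74*d + 2.32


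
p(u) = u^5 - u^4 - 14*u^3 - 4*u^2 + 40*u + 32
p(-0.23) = 22.76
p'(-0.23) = 39.68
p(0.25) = 41.53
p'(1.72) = -74.61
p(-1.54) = -2.24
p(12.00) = 203840.00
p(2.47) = -49.86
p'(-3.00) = 199.00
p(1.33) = 46.22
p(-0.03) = 30.80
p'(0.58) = 21.02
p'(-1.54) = -4.56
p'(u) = 5*u^4 - 4*u^3 - 42*u^2 - 8*u + 40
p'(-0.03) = 40.20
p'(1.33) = -38.70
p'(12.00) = 90664.00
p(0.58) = 51.08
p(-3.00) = -70.00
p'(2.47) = -110.17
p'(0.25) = 35.33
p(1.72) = 24.03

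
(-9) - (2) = -11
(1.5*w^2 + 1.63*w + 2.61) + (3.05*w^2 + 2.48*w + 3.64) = 4.55*w^2 + 4.11*w + 6.25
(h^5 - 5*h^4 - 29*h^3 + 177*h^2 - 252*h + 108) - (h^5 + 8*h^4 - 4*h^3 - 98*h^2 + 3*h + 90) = -13*h^4 - 25*h^3 + 275*h^2 - 255*h + 18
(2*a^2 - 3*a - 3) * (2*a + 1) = 4*a^3 - 4*a^2 - 9*a - 3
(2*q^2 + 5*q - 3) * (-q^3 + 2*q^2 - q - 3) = -2*q^5 - q^4 + 11*q^3 - 17*q^2 - 12*q + 9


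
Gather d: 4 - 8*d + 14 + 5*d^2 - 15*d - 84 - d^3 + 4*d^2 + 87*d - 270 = -d^3 + 9*d^2 + 64*d - 336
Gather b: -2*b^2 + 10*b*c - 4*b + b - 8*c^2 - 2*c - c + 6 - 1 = -2*b^2 + b*(10*c - 3) - 8*c^2 - 3*c + 5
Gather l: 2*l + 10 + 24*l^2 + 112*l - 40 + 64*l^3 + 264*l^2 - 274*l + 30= 64*l^3 + 288*l^2 - 160*l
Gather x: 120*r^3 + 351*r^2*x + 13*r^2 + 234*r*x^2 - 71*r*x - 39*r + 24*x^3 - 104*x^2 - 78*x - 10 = 120*r^3 + 13*r^2 - 39*r + 24*x^3 + x^2*(234*r - 104) + x*(351*r^2 - 71*r - 78) - 10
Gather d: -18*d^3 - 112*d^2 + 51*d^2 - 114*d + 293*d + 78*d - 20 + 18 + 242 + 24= -18*d^3 - 61*d^2 + 257*d + 264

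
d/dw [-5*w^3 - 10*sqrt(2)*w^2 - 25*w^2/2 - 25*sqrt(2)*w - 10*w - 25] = -15*w^2 - 20*sqrt(2)*w - 25*w - 25*sqrt(2) - 10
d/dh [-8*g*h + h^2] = -8*g + 2*h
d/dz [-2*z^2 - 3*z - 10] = -4*z - 3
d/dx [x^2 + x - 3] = 2*x + 1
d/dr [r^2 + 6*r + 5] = 2*r + 6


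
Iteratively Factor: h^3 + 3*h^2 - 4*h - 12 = (h + 2)*(h^2 + h - 6) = (h + 2)*(h + 3)*(h - 2)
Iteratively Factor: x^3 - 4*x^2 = (x)*(x^2 - 4*x) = x*(x - 4)*(x)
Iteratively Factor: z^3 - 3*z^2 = (z)*(z^2 - 3*z) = z*(z - 3)*(z)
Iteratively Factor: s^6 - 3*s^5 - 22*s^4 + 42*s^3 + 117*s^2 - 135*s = (s + 3)*(s^5 - 6*s^4 - 4*s^3 + 54*s^2 - 45*s) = (s - 5)*(s + 3)*(s^4 - s^3 - 9*s^2 + 9*s) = s*(s - 5)*(s + 3)*(s^3 - s^2 - 9*s + 9) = s*(s - 5)*(s + 3)^2*(s^2 - 4*s + 3) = s*(s - 5)*(s - 1)*(s + 3)^2*(s - 3)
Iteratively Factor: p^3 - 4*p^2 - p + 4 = (p + 1)*(p^2 - 5*p + 4) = (p - 1)*(p + 1)*(p - 4)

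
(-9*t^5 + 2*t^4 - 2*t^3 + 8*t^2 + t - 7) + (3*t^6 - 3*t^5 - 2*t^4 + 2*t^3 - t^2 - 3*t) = 3*t^6 - 12*t^5 + 7*t^2 - 2*t - 7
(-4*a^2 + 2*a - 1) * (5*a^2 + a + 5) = -20*a^4 + 6*a^3 - 23*a^2 + 9*a - 5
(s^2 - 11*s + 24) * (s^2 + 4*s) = s^4 - 7*s^3 - 20*s^2 + 96*s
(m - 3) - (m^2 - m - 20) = -m^2 + 2*m + 17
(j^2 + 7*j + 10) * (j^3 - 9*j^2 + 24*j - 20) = j^5 - 2*j^4 - 29*j^3 + 58*j^2 + 100*j - 200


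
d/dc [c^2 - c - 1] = 2*c - 1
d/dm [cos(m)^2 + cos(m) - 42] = -sin(m) - sin(2*m)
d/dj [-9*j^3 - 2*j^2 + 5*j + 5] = -27*j^2 - 4*j + 5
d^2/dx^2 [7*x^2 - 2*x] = 14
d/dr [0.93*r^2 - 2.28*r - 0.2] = 1.86*r - 2.28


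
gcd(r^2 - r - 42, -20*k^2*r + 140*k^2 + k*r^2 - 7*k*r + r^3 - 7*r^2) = r - 7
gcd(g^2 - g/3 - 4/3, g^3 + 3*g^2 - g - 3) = g + 1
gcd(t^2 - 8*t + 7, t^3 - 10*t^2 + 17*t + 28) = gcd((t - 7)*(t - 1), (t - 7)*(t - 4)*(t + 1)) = t - 7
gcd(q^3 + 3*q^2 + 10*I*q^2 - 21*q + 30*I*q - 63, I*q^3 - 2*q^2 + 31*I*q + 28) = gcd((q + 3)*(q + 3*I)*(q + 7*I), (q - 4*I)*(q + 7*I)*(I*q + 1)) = q + 7*I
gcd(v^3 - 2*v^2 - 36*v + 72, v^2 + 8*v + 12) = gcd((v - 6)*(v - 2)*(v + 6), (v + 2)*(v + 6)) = v + 6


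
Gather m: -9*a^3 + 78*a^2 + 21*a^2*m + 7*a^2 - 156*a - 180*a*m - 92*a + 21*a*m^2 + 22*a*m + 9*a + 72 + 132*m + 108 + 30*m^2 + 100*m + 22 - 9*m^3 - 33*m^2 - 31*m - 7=-9*a^3 + 85*a^2 - 239*a - 9*m^3 + m^2*(21*a - 3) + m*(21*a^2 - 158*a + 201) + 195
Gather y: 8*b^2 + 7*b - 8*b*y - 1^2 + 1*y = 8*b^2 + 7*b + y*(1 - 8*b) - 1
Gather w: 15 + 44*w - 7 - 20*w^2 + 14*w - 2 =-20*w^2 + 58*w + 6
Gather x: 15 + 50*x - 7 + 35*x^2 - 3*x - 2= 35*x^2 + 47*x + 6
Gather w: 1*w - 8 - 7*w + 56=48 - 6*w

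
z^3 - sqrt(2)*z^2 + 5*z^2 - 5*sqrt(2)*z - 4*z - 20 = (z + 5)*(z - 2*sqrt(2))*(z + sqrt(2))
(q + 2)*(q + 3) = q^2 + 5*q + 6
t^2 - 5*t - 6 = (t - 6)*(t + 1)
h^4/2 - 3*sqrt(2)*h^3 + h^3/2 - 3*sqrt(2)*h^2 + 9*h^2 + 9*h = h*(h/2 + 1/2)*(h - 3*sqrt(2))^2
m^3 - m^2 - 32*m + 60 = (m - 5)*(m - 2)*(m + 6)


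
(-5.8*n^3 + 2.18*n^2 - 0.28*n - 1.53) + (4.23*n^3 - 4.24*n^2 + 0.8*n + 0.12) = -1.57*n^3 - 2.06*n^2 + 0.52*n - 1.41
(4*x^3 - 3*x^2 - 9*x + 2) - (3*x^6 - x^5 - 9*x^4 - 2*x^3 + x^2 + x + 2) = -3*x^6 + x^5 + 9*x^4 + 6*x^3 - 4*x^2 - 10*x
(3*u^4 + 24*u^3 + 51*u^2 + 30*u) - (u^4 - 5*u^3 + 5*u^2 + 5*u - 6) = 2*u^4 + 29*u^3 + 46*u^2 + 25*u + 6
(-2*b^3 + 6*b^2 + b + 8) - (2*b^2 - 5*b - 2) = -2*b^3 + 4*b^2 + 6*b + 10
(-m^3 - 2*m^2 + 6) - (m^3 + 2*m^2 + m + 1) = -2*m^3 - 4*m^2 - m + 5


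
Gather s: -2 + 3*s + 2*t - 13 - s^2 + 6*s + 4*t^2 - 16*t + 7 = -s^2 + 9*s + 4*t^2 - 14*t - 8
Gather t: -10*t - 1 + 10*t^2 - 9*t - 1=10*t^2 - 19*t - 2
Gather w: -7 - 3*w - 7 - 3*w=-6*w - 14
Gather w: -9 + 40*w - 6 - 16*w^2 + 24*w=-16*w^2 + 64*w - 15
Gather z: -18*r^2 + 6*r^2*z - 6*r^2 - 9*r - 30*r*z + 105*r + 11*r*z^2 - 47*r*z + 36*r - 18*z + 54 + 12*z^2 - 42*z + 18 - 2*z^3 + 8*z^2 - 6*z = -24*r^2 + 132*r - 2*z^3 + z^2*(11*r + 20) + z*(6*r^2 - 77*r - 66) + 72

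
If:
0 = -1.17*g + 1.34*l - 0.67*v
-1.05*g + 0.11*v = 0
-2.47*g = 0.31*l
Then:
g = 0.00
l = 0.00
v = 0.00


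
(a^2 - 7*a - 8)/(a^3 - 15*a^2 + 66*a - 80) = (a + 1)/(a^2 - 7*a + 10)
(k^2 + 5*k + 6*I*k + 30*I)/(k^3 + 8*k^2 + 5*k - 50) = (k + 6*I)/(k^2 + 3*k - 10)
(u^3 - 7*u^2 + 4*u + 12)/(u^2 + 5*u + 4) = (u^2 - 8*u + 12)/(u + 4)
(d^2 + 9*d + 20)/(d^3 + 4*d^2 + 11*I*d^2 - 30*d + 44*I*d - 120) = (d + 5)/(d^2 + 11*I*d - 30)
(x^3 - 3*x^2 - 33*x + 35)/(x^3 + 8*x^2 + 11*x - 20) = (x - 7)/(x + 4)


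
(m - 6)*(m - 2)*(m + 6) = m^3 - 2*m^2 - 36*m + 72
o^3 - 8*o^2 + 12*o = o*(o - 6)*(o - 2)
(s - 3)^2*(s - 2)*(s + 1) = s^4 - 7*s^3 + 13*s^2 + 3*s - 18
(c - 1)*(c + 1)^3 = c^4 + 2*c^3 - 2*c - 1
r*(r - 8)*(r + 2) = r^3 - 6*r^2 - 16*r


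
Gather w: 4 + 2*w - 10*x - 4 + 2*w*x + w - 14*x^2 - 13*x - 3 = w*(2*x + 3) - 14*x^2 - 23*x - 3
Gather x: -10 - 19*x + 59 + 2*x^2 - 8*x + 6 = 2*x^2 - 27*x + 55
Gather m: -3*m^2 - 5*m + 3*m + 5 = -3*m^2 - 2*m + 5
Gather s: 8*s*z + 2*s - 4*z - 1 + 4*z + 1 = s*(8*z + 2)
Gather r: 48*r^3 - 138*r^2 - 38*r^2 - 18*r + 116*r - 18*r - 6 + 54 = 48*r^3 - 176*r^2 + 80*r + 48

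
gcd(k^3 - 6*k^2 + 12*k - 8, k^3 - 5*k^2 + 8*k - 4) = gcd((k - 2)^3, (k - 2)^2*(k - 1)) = k^2 - 4*k + 4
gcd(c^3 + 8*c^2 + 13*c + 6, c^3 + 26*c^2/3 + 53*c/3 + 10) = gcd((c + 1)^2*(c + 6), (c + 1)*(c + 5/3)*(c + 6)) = c^2 + 7*c + 6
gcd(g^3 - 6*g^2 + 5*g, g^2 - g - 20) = g - 5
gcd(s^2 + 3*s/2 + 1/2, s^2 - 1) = s + 1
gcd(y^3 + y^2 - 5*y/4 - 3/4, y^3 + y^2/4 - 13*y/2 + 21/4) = y - 1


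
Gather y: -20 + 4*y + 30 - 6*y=10 - 2*y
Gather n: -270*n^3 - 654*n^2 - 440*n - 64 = -270*n^3 - 654*n^2 - 440*n - 64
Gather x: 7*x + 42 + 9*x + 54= 16*x + 96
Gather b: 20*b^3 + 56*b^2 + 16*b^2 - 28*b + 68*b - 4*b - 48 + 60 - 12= 20*b^3 + 72*b^2 + 36*b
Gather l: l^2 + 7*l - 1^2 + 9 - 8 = l^2 + 7*l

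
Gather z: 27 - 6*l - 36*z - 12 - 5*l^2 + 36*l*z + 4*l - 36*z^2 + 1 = -5*l^2 - 2*l - 36*z^2 + z*(36*l - 36) + 16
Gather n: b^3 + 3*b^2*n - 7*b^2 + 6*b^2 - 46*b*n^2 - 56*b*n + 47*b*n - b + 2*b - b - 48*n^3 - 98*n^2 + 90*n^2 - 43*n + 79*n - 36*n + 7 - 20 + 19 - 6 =b^3 - b^2 - 48*n^3 + n^2*(-46*b - 8) + n*(3*b^2 - 9*b)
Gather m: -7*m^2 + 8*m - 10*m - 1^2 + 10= -7*m^2 - 2*m + 9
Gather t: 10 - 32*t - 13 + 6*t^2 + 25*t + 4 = 6*t^2 - 7*t + 1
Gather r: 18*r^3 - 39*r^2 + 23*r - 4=18*r^3 - 39*r^2 + 23*r - 4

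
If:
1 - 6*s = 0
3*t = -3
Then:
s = 1/6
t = -1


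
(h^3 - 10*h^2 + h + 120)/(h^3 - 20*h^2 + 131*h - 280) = (h + 3)/(h - 7)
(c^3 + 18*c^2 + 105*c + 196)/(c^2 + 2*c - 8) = (c^2 + 14*c + 49)/(c - 2)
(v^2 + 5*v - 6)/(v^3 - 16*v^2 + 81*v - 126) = (v^2 + 5*v - 6)/(v^3 - 16*v^2 + 81*v - 126)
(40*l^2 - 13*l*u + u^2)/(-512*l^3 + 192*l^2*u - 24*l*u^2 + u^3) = (-5*l + u)/(64*l^2 - 16*l*u + u^2)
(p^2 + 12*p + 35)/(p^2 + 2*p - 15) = (p + 7)/(p - 3)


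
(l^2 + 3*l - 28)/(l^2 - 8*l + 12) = (l^2 + 3*l - 28)/(l^2 - 8*l + 12)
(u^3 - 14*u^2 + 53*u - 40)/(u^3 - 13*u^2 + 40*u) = (u - 1)/u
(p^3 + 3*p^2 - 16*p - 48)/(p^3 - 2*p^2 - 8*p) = (p^2 + 7*p + 12)/(p*(p + 2))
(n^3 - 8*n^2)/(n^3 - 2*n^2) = (n - 8)/(n - 2)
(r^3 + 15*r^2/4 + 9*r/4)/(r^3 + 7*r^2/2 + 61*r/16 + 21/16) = 4*r*(r + 3)/(4*r^2 + 11*r + 7)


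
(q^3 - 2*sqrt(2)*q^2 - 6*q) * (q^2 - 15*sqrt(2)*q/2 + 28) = q^5 - 19*sqrt(2)*q^4/2 + 52*q^3 - 11*sqrt(2)*q^2 - 168*q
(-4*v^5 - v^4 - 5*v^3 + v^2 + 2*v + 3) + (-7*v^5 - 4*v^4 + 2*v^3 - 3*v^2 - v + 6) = -11*v^5 - 5*v^4 - 3*v^3 - 2*v^2 + v + 9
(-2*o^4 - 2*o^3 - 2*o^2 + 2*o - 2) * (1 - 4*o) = 8*o^5 + 6*o^4 + 6*o^3 - 10*o^2 + 10*o - 2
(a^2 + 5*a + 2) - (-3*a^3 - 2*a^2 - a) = 3*a^3 + 3*a^2 + 6*a + 2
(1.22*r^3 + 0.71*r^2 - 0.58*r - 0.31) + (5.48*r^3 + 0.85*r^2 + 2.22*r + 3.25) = 6.7*r^3 + 1.56*r^2 + 1.64*r + 2.94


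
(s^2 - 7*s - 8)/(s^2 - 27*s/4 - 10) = 4*(s + 1)/(4*s + 5)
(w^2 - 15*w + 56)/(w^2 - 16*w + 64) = (w - 7)/(w - 8)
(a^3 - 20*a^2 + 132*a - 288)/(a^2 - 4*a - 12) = (a^2 - 14*a + 48)/(a + 2)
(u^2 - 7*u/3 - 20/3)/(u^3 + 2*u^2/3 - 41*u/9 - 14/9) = 3*(3*u^2 - 7*u - 20)/(9*u^3 + 6*u^2 - 41*u - 14)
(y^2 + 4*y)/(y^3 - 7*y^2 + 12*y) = (y + 4)/(y^2 - 7*y + 12)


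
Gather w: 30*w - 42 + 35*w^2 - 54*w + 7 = 35*w^2 - 24*w - 35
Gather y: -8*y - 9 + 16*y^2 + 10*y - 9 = 16*y^2 + 2*y - 18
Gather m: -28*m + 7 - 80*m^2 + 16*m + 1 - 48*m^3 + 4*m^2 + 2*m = -48*m^3 - 76*m^2 - 10*m + 8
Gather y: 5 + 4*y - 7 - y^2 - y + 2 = -y^2 + 3*y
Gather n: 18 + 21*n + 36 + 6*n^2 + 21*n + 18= 6*n^2 + 42*n + 72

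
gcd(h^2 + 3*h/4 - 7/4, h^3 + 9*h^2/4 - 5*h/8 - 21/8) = h^2 + 3*h/4 - 7/4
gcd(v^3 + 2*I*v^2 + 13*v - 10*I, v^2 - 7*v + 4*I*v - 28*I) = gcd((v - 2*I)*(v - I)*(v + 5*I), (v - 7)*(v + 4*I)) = 1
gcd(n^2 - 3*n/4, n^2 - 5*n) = n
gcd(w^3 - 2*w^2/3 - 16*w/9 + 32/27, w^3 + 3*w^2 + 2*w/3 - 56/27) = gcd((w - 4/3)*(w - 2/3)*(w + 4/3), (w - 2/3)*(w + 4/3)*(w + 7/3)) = w^2 + 2*w/3 - 8/9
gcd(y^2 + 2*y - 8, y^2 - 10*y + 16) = y - 2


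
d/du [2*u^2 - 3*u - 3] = 4*u - 3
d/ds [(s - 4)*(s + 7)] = 2*s + 3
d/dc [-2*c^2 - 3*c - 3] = -4*c - 3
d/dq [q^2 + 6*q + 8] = 2*q + 6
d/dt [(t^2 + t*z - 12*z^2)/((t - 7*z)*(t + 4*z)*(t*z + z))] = (-t^2 + 6*t*z - 21*z^2 - 4*z)/(z*(t^4 - 14*t^3*z + 2*t^3 + 49*t^2*z^2 - 28*t^2*z + t^2 + 98*t*z^2 - 14*t*z + 49*z^2))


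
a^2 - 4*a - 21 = (a - 7)*(a + 3)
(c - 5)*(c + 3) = c^2 - 2*c - 15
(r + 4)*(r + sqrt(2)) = r^2 + sqrt(2)*r + 4*r + 4*sqrt(2)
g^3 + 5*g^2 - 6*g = g*(g - 1)*(g + 6)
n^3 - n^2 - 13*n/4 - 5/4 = (n - 5/2)*(n + 1/2)*(n + 1)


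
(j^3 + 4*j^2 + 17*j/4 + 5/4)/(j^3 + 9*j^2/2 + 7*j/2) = (4*j^2 + 12*j + 5)/(2*j*(2*j + 7))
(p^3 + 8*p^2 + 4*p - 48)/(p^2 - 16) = (p^2 + 4*p - 12)/(p - 4)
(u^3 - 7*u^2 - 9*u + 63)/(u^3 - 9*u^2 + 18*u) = (u^2 - 4*u - 21)/(u*(u - 6))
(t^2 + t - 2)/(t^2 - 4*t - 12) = (t - 1)/(t - 6)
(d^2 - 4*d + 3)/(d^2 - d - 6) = (d - 1)/(d + 2)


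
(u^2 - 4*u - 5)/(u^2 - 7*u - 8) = (u - 5)/(u - 8)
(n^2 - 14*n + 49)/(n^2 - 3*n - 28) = (n - 7)/(n + 4)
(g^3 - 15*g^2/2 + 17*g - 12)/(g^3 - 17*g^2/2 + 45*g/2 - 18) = (g - 2)/(g - 3)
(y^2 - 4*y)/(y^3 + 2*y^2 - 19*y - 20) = y/(y^2 + 6*y + 5)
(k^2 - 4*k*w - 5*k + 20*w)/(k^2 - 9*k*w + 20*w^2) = (5 - k)/(-k + 5*w)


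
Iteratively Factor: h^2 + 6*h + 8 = (h + 4)*(h + 2)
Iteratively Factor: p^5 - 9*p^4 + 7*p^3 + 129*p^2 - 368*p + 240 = (p - 3)*(p^4 - 6*p^3 - 11*p^2 + 96*p - 80) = (p - 3)*(p + 4)*(p^3 - 10*p^2 + 29*p - 20) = (p - 3)*(p - 1)*(p + 4)*(p^2 - 9*p + 20) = (p - 5)*(p - 3)*(p - 1)*(p + 4)*(p - 4)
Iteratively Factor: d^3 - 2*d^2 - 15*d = (d)*(d^2 - 2*d - 15) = d*(d - 5)*(d + 3)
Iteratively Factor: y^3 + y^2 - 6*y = (y + 3)*(y^2 - 2*y) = (y - 2)*(y + 3)*(y)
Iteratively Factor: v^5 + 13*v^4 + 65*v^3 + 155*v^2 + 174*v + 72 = (v + 4)*(v^4 + 9*v^3 + 29*v^2 + 39*v + 18) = (v + 3)*(v + 4)*(v^3 + 6*v^2 + 11*v + 6) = (v + 1)*(v + 3)*(v + 4)*(v^2 + 5*v + 6) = (v + 1)*(v + 3)^2*(v + 4)*(v + 2)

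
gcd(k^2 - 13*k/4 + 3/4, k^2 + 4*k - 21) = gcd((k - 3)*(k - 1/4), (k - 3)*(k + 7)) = k - 3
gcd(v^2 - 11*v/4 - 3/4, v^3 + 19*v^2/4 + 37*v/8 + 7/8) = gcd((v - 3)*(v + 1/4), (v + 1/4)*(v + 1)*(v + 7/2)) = v + 1/4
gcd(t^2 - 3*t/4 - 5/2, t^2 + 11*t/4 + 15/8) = t + 5/4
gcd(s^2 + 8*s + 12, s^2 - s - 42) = s + 6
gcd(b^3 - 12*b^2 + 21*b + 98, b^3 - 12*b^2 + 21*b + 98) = b^3 - 12*b^2 + 21*b + 98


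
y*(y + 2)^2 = y^3 + 4*y^2 + 4*y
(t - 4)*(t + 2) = t^2 - 2*t - 8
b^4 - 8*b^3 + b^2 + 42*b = b*(b - 7)*(b - 3)*(b + 2)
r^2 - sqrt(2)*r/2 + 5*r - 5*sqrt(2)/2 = (r + 5)*(r - sqrt(2)/2)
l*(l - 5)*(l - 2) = l^3 - 7*l^2 + 10*l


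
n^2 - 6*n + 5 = (n - 5)*(n - 1)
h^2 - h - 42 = (h - 7)*(h + 6)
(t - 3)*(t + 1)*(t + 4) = t^3 + 2*t^2 - 11*t - 12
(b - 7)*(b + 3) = b^2 - 4*b - 21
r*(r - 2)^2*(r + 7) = r^4 + 3*r^3 - 24*r^2 + 28*r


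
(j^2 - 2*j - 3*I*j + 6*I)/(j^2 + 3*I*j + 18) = (j - 2)/(j + 6*I)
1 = 1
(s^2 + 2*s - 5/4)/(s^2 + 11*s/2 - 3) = (s + 5/2)/(s + 6)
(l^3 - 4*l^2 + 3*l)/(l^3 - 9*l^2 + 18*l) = (l - 1)/(l - 6)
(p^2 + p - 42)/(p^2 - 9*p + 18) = (p + 7)/(p - 3)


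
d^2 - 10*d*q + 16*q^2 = (d - 8*q)*(d - 2*q)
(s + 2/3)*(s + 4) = s^2 + 14*s/3 + 8/3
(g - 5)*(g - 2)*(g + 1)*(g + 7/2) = g^4 - 5*g^3/2 - 18*g^2 + 41*g/2 + 35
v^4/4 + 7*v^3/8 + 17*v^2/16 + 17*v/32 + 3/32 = (v/4 + 1/4)*(v + 1/2)^2*(v + 3/2)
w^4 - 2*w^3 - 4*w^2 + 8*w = w*(w - 2)^2*(w + 2)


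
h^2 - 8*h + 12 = (h - 6)*(h - 2)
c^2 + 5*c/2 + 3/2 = (c + 1)*(c + 3/2)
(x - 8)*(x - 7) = x^2 - 15*x + 56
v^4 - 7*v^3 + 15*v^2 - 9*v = v*(v - 3)^2*(v - 1)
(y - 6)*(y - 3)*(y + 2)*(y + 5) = y^4 - 2*y^3 - 35*y^2 + 36*y + 180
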